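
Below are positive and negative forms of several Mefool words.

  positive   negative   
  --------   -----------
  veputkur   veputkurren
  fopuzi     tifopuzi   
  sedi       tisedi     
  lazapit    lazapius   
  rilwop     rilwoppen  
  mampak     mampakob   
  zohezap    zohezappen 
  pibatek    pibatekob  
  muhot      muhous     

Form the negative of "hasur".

hasurren

sedi and lazapit both have last vowel 'i' yet inflect differently (tisedi, lazapius), so the last vowel is not what conditions the rule; the final letter is.
"hasur" ends in -r. The one such stem in the data (veputkur → veputkurren) doubles the final consonant and adds -en (as do zohezap, rilwop), so the same rule applies.
So hasur → hasurren.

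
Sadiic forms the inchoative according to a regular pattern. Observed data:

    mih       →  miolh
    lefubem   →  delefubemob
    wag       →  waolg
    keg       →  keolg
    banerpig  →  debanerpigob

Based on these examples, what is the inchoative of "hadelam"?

banerpig and keg both end in -g yet inflect differently (debanerpigob, keolg), so the final letter is not what conditions the rule; the number of vowels is.
"hadelam" has 3 vowels. The stems with 3 vowels (banerpig → debanerpigob, lefubem → delefubemob) add de- … -ob around the stem.
The other pattern: stems with 1 vowel insert -ol- after the first vowel.
So hadelam → dehadelamob.

dehadelamob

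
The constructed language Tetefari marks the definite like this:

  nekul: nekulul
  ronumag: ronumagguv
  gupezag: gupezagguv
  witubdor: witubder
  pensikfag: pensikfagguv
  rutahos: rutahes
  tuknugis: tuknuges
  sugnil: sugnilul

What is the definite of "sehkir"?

sehker

sugnil and tuknugis both have last vowel 'i' yet inflect differently (sugnilul, tuknuges), so the last vowel is not what conditions the rule; the final letter is.
"sehkir" ends in -r. The one such stem in the data (witubdor → witubder) changes the last vowel to 'e' (as do rutahos, tuknugis), so the same rule applies.
So sehkir → sehker.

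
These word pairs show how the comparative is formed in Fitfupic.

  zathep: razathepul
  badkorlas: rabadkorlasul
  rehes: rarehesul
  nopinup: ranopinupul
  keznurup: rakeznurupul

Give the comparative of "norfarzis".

ranorfarzisul

Every pair shown (zathep → razathepul, badkorlas → rabadkorlasul, rehes → rarehesul, …) follows the same rule: add ra- … -ul around the stem.
So norfarzis → ranorfarzisul.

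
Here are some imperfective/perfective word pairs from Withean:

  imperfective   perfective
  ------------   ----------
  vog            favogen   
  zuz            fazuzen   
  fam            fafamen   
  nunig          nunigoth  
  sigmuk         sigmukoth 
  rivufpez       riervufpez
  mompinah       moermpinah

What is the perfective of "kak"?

vog and nunig both end in -g yet inflect differently (favogen, nunigoth), so the final letter is not what conditions the rule; the number of vowels is.
"kak" has 1 vowel. The stems with 1 vowel (vog → favogen, zuz → fazuzen, fam → fafamen) add fa- … -en around the stem.
The other patterns: stems with 2 vowels add -oth; stems with 3 vowels insert -er- after the first vowel.
So kak → fakaken.

fakaken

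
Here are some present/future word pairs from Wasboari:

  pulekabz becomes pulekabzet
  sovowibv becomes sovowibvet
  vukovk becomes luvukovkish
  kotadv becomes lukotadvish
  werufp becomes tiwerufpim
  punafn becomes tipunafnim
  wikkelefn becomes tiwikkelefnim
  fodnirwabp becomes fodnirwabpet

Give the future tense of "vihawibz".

werufp and fodnirwabp both end in -p yet inflect differently (tiwerufpim, fodnirwabpet), so the final letter is not what conditions the rule; the second-to-last letter is.
"vihawibz" has second-to-last letter 'b'. The stems whose second-to-last letter is 'b' (fodnirwabp → fodnirwabpet, sovowibv → sovowibvet, pulekabz → pulekabzet) add -et.
The other patterns: stems whose second-to-last letter is 'f' add ti- … -im around the stem; stems whose second-to-last letter is 'd' or 'v' add lu- … -ish around the stem.
So vihawibz → vihawibzet.

vihawibzet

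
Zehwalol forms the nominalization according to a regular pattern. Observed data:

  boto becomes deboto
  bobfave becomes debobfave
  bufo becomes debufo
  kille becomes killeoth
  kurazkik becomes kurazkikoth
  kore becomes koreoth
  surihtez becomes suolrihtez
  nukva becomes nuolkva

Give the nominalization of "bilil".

"bilil" begins with b-. The stems beginning with b- (boto → deboto, bobfave → debobfave, bufo → debufo) add the prefix de-.
The other patterns: stems beginning with k- add -oth; stems beginning with n- or s- insert -ol- after the first vowel.
So bilil → debilil.

debilil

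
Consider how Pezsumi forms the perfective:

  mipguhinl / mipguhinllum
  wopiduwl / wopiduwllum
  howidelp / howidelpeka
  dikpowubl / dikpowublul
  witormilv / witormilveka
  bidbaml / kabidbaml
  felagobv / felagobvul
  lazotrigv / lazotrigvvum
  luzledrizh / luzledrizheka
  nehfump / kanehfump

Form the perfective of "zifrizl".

"zifrizl" has second-to-last letter 'z'. The one such stem in the data (luzledrizh → luzledrizheka) adds -eka, so the same rule applies.
So zifrizl → zifrizleka.

zifrizleka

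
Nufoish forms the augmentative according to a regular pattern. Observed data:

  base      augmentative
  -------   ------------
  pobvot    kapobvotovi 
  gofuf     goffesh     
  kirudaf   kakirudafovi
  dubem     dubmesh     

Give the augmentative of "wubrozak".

kawubrozakovi

"wubrozak" has last vowel 'a'. The one such stem in the data (kirudaf → kakirudafovi) adds ka- … -ovi around the stem, so the same rule applies.
The other pattern: stems whose last vowel is 'e' or 'u' delete the last vowel and add -esh.
So wubrozak → kawubrozakovi.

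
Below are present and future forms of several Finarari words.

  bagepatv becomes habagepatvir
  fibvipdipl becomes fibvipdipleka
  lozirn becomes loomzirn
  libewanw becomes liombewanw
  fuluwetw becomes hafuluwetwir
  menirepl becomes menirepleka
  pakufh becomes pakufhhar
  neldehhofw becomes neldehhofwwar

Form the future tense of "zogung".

"zogung" has second-to-last letter 'n'. The one such stem in the data (libewanw → liombewanw) inserts -om- after the first vowel (as does lozirn), so the same rule applies.
The other patterns: stems whose second-to-last letter is 't' add ha- … -ir around the stem; stems whose second-to-last letter is 'p' add -eka; stems whose second-to-last letter is 'f' double the final consonant and add -ar.
So zogung → zoomgung.

zoomgung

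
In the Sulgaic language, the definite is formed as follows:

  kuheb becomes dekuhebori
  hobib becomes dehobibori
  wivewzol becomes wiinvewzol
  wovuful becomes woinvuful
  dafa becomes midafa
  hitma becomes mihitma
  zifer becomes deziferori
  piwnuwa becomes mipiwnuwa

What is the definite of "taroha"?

"taroha" ends in -a. The stems ending in -a (hitma → mihitma, piwnuwa → mipiwnuwa, dafa → midafa) add the prefix mi-.
The other patterns: stems ending in -b or -r add de- … -ori around the stem; stems ending in -l insert -in- after the first vowel.
So taroha → mitaroha.

mitaroha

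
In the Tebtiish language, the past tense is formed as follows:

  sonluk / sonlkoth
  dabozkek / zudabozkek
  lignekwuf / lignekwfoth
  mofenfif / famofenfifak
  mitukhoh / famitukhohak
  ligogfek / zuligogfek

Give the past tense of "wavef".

zuwavef

ligogfek and sonluk both end in -k yet inflect differently (zuligogfek, sonlkoth), so the final letter is not what conditions the rule; the last vowel is.
"wavef" has last vowel 'e'. The stems whose last vowel is 'e' (ligogfek → zuligogfek, dabozkek → zudabozkek) add the prefix zu-.
The other patterns: stems whose last vowel is 'u' delete the last vowel and add -oth; stems whose last vowel is 'i' or 'o' add fa- … -ak around the stem.
So wavef → zuwavef.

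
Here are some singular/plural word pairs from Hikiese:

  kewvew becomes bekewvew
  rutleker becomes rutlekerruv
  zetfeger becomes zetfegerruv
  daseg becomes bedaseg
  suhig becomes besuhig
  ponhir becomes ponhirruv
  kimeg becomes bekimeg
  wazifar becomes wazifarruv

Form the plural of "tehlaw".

rutleker and daseg both have last vowel 'e' yet inflect differently (rutlekerruv, bedaseg), so the last vowel is not what conditions the rule; the final letter is.
"tehlaw" ends in -w. The one such stem in the data (kewvew → bekewvew) adds the prefix be-, so the same rule applies.
The other pattern: stems ending in -r double the final consonant and add -uv.
So tehlaw → betehlaw.

betehlaw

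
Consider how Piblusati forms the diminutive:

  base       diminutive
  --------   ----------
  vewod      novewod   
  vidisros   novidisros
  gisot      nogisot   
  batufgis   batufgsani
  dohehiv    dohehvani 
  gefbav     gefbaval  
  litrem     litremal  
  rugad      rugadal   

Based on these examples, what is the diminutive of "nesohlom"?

nonesohlom

vidisros and batufgis both end in -s yet inflect differently (novidisros, batufgsani), so the final letter is not what conditions the rule; the last vowel is.
"nesohlom" has last vowel 'o'. The stems whose last vowel is 'o' (vewod → novewod, vidisros → novidisros, gisot → nogisot) add the prefix no-.
The other patterns: stems whose last vowel is 'i' delete the last vowel and add -ani; stems whose last vowel is 'a' or 'e' add -al.
So nesohlom → nonesohlom.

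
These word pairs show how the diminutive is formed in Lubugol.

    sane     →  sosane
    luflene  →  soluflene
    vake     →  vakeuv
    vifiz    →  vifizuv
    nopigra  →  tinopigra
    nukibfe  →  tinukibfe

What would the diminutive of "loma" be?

soloma

sane and vake both end in -e yet inflect differently (sosane, vakeuv), so the final letter is not what conditions the rule; the first letter is.
"loma" begins with l-. The one such stem in the data (luflene → soluflene) adds the prefix so-, so the same rule applies.
The other patterns: stems beginning with v- add -uv; stems beginning with n- add the prefix ti-.
So loma → soloma.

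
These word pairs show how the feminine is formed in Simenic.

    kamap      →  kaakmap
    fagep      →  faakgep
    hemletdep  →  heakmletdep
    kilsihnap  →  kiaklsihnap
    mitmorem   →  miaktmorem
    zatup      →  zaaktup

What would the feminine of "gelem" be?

Every pair shown (kamap → kaakmap, fagep → faakgep, hemletdep → heakmletdep, …) follows the same rule: insert -ak- after the first vowel.
So gelem → geaklem.

geaklem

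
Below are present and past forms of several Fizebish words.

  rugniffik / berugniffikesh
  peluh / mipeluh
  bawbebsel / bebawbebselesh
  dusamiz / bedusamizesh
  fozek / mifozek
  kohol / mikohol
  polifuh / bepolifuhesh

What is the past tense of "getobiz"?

begetobizesh

"getobiz" has 3 vowels. The stems with 3 vowels (dusamiz → bedusamizesh, bawbebsel → bebawbebselesh, polifuh → bepolifuhesh) add be- … -esh around the stem.
The other pattern: stems with 2 vowels add the prefix mi-.
So getobiz → begetobizesh.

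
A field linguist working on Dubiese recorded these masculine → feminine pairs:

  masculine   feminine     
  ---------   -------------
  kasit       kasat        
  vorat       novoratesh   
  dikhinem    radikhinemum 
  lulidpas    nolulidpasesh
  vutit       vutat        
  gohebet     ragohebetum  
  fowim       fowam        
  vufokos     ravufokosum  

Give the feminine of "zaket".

razaketum

"zaket" has last vowel 'e'. The stems whose last vowel is 'e' (dikhinem → radikhinemum, gohebet → ragohebetum) add ra- … -um around the stem.
So zaket → razaketum.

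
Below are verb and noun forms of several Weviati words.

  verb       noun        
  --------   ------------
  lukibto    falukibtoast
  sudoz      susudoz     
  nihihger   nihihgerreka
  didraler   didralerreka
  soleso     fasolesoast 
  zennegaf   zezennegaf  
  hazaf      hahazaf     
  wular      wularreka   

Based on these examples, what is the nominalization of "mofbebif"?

"mofbebif" ends in -f. The stems ending in -f (zennegaf → zezennegaf, hazaf → hahazaf) repeat the first consonant+vowel as a prefix.
So mofbebif → momofbebif.

momofbebif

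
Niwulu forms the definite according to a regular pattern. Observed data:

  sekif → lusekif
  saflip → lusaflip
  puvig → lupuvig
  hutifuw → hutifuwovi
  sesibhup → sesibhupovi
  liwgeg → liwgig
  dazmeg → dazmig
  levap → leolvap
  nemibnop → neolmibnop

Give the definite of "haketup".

"haketup" has last vowel 'u'. The stems whose last vowel is 'u' (hutifuw → hutifuwovi, sesibhup → sesibhupovi) add -ovi.
The other patterns: stems whose last vowel is 'i' add the prefix lu-; stems whose last vowel is 'e' change the last vowel to 'i'; stems whose last vowel is 'a' or 'o' insert -ol- after the first vowel.
So haketup → haketupovi.

haketupovi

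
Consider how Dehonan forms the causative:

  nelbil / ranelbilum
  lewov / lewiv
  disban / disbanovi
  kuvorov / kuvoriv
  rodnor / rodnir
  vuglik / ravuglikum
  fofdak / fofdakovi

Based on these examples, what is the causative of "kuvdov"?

kuvdiv

fofdak and vuglik both end in -k yet inflect differently (fofdakovi, ravuglikum), so the final letter is not what conditions the rule; the last vowel is.
"kuvdov" has last vowel 'o'. The stems whose last vowel is 'o' (rodnor → rodnir, lewov → lewiv, kuvorov → kuvoriv) change the last vowel to 'i'.
So kuvdov → kuvdiv.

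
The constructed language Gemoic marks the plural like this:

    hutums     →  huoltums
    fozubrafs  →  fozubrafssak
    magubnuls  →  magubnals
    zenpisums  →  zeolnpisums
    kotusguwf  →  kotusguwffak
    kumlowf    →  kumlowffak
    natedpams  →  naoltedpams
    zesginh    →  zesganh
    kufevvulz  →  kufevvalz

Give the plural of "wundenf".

wundanf

hutums and fozubrafs both end in -s yet inflect differently (huoltums, fozubrafssak), so the final letter is not what conditions the rule; the second-to-last letter is.
"wundenf" has second-to-last letter 'n'. The one such stem in the data (zesginh → zesganh) changes the last vowel to 'a' (as do magubnuls, kufevvulz), so the same rule applies.
So wundenf → wundanf.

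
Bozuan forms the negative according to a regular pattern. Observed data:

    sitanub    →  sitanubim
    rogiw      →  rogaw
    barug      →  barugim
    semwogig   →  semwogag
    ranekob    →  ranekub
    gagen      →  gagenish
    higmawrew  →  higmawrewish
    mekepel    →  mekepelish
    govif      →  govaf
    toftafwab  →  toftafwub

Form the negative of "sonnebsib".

higmawrew and rogiw both end in -w yet inflect differently (higmawrewish, rogaw), so the final letter is not what conditions the rule; the last vowel is.
"sonnebsib" has last vowel 'i'. The stems whose last vowel is 'i' (rogiw → rogaw, govif → govaf, semwogig → semwogag) change the last vowel to 'a'.
So sonnebsib → sonnebsab.

sonnebsab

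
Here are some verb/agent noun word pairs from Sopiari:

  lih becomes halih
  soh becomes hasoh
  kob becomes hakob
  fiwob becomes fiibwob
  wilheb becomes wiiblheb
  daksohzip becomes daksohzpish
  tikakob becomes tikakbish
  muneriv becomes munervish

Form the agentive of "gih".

kob and fiwob both end in -b yet inflect differently (hakob, fiibwob), so the final letter is not what conditions the rule; the number of vowels is.
"gih" has 1 vowel. The stems with 1 vowel (lih → halih, soh → hasoh, kob → hakob) add the prefix ha-.
So gih → hagih.

hagih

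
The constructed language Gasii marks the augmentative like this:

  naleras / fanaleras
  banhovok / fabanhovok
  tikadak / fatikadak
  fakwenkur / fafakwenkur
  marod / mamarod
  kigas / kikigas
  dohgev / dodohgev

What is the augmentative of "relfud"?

"relfud" has 2 vowels. The stems with 2 vowels (marod → mamarod, kigas → kikigas, dohgev → dodohgev) repeat the first consonant+vowel as a prefix.
So relfud → rerelfud.

rerelfud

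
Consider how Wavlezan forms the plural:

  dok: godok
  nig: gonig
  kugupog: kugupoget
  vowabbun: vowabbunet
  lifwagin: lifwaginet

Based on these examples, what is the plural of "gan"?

gogan

nig and kugupog both end in -g yet inflect differently (gonig, kugupoget), so the final letter is not what conditions the rule; the number of vowels is.
"gan" has 1 vowel. The stems with 1 vowel (dok → godok, nig → gonig) add the prefix go-.
The other pattern: stems with 3 vowels add -et.
So gan → gogan.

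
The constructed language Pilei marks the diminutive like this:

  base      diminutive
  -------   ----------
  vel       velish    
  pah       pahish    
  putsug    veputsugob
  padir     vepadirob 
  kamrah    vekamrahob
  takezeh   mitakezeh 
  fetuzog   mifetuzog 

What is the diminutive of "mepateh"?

mimepateh

pah and kamrah both end in -h yet inflect differently (pahish, vekamrahob), so the final letter is not what conditions the rule; the number of vowels is.
"mepateh" has 3 vowels. The stems with 3 vowels (takezeh → mitakezeh, fetuzog → mifetuzog) add the prefix mi-.
The other patterns: stems with 1 vowel add -ish; stems with 2 vowels add ve- … -ob around the stem.
So mepateh → mimepateh.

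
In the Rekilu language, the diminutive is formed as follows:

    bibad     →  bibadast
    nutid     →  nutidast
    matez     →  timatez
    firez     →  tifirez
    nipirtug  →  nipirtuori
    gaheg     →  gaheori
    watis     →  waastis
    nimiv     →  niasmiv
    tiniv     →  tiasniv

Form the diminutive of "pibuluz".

matez and gaheg both have last vowel 'e' yet inflect differently (timatez, gaheori), so the last vowel is not what conditions the rule; the final letter is.
"pibuluz" ends in -z. The stems ending in -z (matez → timatez, firez → tifirez) add the prefix ti-.
The other patterns: stems ending in -d add -ast; stems ending in -g drop the final letter and add -ori; stems ending in -s or -v insert -as- after the first vowel.
So pibuluz → tipibuluz.

tipibuluz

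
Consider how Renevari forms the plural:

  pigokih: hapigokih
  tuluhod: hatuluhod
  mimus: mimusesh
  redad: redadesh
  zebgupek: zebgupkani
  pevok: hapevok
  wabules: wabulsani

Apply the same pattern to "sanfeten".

sanfetnani

zebgupek and pevok both end in -k yet inflect differently (zebgupkani, hapevok), so the final letter is not what conditions the rule; the last vowel is.
"sanfeten" has last vowel 'e'. The stems whose last vowel is 'e' (wabules → wabulsani, zebgupek → zebgupkani) delete the last vowel and add -ani.
The other patterns: stems whose last vowel is 'i' or 'o' add the prefix ha-; stems whose last vowel is 'a' or 'u' add -esh.
So sanfeten → sanfetnani.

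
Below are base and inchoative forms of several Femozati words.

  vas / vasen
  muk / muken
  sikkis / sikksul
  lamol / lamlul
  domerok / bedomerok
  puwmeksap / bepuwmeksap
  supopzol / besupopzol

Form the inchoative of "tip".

tipen

vas and sikkis both end in -s yet inflect differently (vasen, sikksul), so the final letter is not what conditions the rule; the number of vowels is.
"tip" has 1 vowel. The stems with 1 vowel (vas → vasen, muk → muken) add -en.
So tip → tipen.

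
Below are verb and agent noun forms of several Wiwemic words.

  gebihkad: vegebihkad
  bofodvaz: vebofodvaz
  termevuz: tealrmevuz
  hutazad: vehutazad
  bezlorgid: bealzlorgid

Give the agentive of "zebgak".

vezebgak

"zebgak" has last vowel 'a'. The stems whose last vowel is 'a' (hutazad → vehutazad, bofodvaz → vebofodvaz, gebihkad → vegebihkad) add the prefix ve-.
So zebgak → vezebgak.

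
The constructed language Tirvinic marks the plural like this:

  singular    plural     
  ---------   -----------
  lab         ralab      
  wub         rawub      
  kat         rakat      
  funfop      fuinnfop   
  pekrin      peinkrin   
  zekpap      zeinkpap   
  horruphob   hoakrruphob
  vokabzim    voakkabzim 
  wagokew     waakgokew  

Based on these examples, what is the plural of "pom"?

lab and horruphob both end in -b yet inflect differently (ralab, hoakrruphob), so the final letter is not what conditions the rule; the number of vowels is.
"pom" has 1 vowel. The stems with 1 vowel (lab → ralab, wub → rawub, kat → rakat) add the prefix ra-.
The other patterns: stems with 2 vowels insert -in- after the first vowel; stems with 3 vowels insert -ak- after the first vowel.
So pom → rapom.

rapom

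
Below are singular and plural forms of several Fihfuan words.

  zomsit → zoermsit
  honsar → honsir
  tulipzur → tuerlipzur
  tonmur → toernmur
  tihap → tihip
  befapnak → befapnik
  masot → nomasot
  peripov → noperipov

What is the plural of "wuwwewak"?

wuwwewik

honsar and tulipzur both end in -r yet inflect differently (honsir, tuerlipzur), so the final letter is not what conditions the rule; the last vowel is.
"wuwwewak" has last vowel 'a'. The stems whose last vowel is 'a' (honsar → honsir, befapnak → befapnik, tihap → tihip) change the last vowel to 'i'.
So wuwwewak → wuwwewik.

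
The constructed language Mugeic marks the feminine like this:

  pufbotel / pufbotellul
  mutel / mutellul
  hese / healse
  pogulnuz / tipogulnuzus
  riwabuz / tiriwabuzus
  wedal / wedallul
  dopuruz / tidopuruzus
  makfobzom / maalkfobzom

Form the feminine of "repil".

"repil" ends in -l. The stems ending in -l (wedal → wedallul, mutel → mutellul, pufbotel → pufbotellul) double the final consonant and add -ul.
So repil → repillul.

repillul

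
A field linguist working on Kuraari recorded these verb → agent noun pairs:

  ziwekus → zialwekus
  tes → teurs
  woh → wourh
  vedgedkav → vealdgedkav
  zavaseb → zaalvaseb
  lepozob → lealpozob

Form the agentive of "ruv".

ruurv

tes and ziwekus both end in -s yet inflect differently (teurs, zialwekus), so the final letter is not what conditions the rule; the number of vowels is.
"ruv" has 1 vowel. The stems with 1 vowel (woh → wourh, tes → teurs) insert -ur- after the first vowel.
The other pattern: stems with 3 vowels insert -al- after the first vowel.
So ruv → ruurv.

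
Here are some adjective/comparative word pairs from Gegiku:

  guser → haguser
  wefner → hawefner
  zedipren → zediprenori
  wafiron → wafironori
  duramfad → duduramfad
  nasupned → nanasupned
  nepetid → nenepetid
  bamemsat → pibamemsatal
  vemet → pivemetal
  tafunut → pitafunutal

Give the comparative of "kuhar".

hakuhar

"kuhar" ends in -r. The stems ending in -r (guser → haguser, wefner → hawefner) add the prefix ha-.
So kuhar → hakuhar.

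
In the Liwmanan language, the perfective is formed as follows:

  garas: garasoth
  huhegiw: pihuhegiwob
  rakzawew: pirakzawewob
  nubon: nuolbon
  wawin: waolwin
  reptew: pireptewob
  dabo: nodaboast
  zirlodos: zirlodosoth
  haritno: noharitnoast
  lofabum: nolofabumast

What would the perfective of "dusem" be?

huhegiw and wawin both have last vowel 'i' yet inflect differently (pihuhegiwob, waolwin), so the last vowel is not what conditions the rule; the final letter is.
"dusem" ends in -m. The one such stem in the data (lofabum → nolofabumast) adds no- … -ast around the stem, so the same rule applies.
The other patterns: stems ending in -w add pi- … -ob around the stem; stems ending in -n insert -ol- after the first vowel; stems ending in -s add -oth.
So dusem → nodusemast.

nodusemast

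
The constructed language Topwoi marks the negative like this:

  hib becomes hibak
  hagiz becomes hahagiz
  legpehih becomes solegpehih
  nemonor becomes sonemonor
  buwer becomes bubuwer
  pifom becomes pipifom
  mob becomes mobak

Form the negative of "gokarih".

"gokarih" has 3 vowels. The stems with 3 vowels (nemonor → sonemonor, legpehih → solegpehih) add the prefix so-.
The other patterns: stems with 1 vowel add -ak; stems with 2 vowels repeat the first consonant+vowel as a prefix.
So gokarih → sogokarih.

sogokarih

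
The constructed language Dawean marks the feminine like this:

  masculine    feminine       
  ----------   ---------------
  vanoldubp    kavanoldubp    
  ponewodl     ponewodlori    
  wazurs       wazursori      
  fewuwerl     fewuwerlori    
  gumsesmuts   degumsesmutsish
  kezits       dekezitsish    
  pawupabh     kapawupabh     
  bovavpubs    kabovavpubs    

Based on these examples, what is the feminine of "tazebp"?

wazurs and bovavpubs both end in -s yet inflect differently (wazursori, kabovavpubs), so the final letter is not what conditions the rule; the second-to-last letter is.
"tazebp" has second-to-last letter 'b'. The stems whose second-to-last letter is 'b' (bovavpubs → kabovavpubs, vanoldubp → kavanoldubp, pawupabh → kapawupabh) add the prefix ka-.
The other patterns: stems whose second-to-last letter is 'd' or 'r' add -ori; stems whose second-to-last letter is 't' add de- … -ish around the stem.
So tazebp → katazebp.

katazebp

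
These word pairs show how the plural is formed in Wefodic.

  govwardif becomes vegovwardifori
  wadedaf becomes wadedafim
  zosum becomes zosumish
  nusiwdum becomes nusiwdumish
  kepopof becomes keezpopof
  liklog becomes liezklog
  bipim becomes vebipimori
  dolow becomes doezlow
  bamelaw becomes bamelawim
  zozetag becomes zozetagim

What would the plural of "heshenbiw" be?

nusiwdum and bipim both end in -m yet inflect differently (nusiwdumish, vebipimori), so the final letter is not what conditions the rule; the last vowel is.
"heshenbiw" has last vowel 'i'. The stems whose last vowel is 'i' (govwardif → vegovwardifori, bipim → vebipimori) add ve- … -ori around the stem.
The other patterns: stems whose last vowel is 'u' add -ish; stems whose last vowel is 'a' add -im; stems whose last vowel is 'o' insert -ez- after the first vowel.
So heshenbiw → veheshenbiwori.

veheshenbiwori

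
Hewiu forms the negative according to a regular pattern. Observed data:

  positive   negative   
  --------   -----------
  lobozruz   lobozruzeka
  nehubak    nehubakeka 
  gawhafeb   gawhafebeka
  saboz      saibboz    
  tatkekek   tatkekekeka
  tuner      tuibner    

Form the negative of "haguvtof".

saboz and lobozruz both end in -z yet inflect differently (saibboz, lobozruzeka), so the final letter is not what conditions the rule; the number of vowels is.
"haguvtof" has 3 vowels. The stems with 3 vowels (tatkekek → tatkekekeka, nehubak → nehubakeka, gawhafeb → gawhafebeka) add -eka.
The other pattern: stems with 2 vowels insert -ib- after the first vowel.
So haguvtof → haguvtofeka.

haguvtofeka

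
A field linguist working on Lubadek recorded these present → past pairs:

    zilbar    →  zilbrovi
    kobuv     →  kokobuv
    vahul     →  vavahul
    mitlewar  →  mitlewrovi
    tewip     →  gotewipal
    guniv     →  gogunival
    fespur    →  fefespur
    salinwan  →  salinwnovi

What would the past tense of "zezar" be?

"zezar" has last vowel 'a'. The stems whose last vowel is 'a' (zilbar → zilbrovi, mitlewar → mitlewrovi, salinwan → salinwnovi) delete the last vowel and add -ovi.
The other patterns: stems whose last vowel is 'u' repeat the first consonant+vowel as a prefix; stems whose last vowel is 'i' add go- … -al around the stem.
So zezar → zezrovi.

zezrovi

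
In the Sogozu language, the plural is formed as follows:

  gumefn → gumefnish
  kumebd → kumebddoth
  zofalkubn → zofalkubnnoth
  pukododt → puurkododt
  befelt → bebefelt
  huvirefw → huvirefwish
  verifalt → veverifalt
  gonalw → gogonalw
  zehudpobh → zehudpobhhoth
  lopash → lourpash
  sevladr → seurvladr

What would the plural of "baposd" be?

baurposd

"baposd" has second-to-last letter 's'. The one such stem in the data (lopash → lourpash) inserts -ur- after the first vowel (as do pukododt, sevladr), so the same rule applies.
The other patterns: stems whose second-to-last letter is 'f' add -ish; stems whose second-to-last letter is 'l' repeat the first consonant+vowel as a prefix; stems whose second-to-last letter is 'b' double the final consonant and add -oth.
So baposd → baurposd.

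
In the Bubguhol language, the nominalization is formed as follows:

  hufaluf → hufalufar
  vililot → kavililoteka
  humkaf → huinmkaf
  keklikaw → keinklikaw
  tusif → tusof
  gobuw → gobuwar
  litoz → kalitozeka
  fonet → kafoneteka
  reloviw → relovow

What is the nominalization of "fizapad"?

"fizapad" has last vowel 'a'. The stems whose last vowel is 'a' (humkaf → huinmkaf, keklikaw → keinklikaw) insert -in- after the first vowel.
The other patterns: stems whose last vowel is 'i' change the last vowel to 'o'; stems whose last vowel is 'u' add -ar; stems whose last vowel is 'e' or 'o' add ka- … -eka around the stem.
So fizapad → fiinzapad.

fiinzapad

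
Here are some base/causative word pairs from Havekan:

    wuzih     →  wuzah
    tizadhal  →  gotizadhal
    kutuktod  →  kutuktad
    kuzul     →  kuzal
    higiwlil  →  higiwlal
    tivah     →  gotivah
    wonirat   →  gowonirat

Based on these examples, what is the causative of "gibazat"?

gogibazat

tizadhal and kuzul both end in -l yet inflect differently (gotizadhal, kuzal), so the final letter is not what conditions the rule; the last vowel is.
"gibazat" has last vowel 'a'. The stems whose last vowel is 'a' (wonirat → gowonirat, tivah → gotivah, tizadhal → gotizadhal) add the prefix go-.
The other pattern: stems whose last vowel is 'i', 'o' or 'u' change the last vowel to 'a'.
So gibazat → gogibazat.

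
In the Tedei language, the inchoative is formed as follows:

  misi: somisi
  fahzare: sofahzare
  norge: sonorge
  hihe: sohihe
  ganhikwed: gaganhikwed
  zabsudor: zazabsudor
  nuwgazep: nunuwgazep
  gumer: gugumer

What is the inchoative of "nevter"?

fahzare and ganhikwed both have last vowel 'e' yet inflect differently (sofahzare, gaganhikwed), so the last vowel is not what conditions the rule; whether the stem ends in a vowel or a consonant is.
"nevter" ends in a consonant. The stems ending in a consonant (ganhikwed → gaganhikwed, zabsudor → zazabsudor, nuwgazep → nunuwgazep) repeat the first consonant+vowel as a prefix.
The other pattern: stems ending in a vowel add the prefix so-.
So nevter → nenevter.

nenevter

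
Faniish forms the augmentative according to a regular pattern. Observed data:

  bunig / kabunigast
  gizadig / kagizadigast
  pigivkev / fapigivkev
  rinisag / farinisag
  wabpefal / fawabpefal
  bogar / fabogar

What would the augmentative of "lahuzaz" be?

rinisag and bunig both end in -g yet inflect differently (farinisag, kabunigast), so the final letter is not what conditions the rule; the last vowel is.
"lahuzaz" has last vowel 'a'. The stems whose last vowel is 'a' (wabpefal → fawabpefal, rinisag → farinisag, bogar → fabogar) add the prefix fa-.
The other pattern: stems whose last vowel is 'i' add ka- … -ast around the stem.
So lahuzaz → falahuzaz.

falahuzaz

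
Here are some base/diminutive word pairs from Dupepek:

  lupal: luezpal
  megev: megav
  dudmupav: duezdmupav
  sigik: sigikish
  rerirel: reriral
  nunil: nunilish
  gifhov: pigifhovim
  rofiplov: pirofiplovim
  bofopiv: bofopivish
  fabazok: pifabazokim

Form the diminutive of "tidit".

tiditish

rofiplov and dudmupav both end in -v yet inflect differently (pirofiplovim, duezdmupav), so the final letter is not what conditions the rule; the last vowel is.
"tidit" has last vowel 'i'. The stems whose last vowel is 'i' (sigik → sigikish, nunil → nunilish, bofopiv → bofopivish) add -ish.
So tidit → tiditish.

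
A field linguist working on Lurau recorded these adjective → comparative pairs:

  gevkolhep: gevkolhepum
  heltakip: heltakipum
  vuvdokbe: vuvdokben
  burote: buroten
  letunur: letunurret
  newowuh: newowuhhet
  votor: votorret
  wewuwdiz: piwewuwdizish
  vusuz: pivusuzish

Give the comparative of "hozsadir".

gevkolhep and vuvdokbe both have last vowel 'e' yet inflect differently (gevkolhepum, vuvdokben), so the last vowel is not what conditions the rule; the final letter is.
"hozsadir" ends in -r. The stems ending in -r (letunur → letunurret, votor → votorret) double the final consonant and add -et.
So hozsadir → hozsadirret.

hozsadirret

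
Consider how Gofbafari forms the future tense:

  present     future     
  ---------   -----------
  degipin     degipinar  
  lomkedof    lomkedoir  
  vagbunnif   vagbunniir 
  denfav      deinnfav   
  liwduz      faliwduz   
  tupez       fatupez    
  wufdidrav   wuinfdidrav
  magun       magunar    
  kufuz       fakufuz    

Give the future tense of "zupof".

zupoir

degipin and vagbunnif both have last vowel 'i' yet inflect differently (degipinar, vagbunniir), so the last vowel is not what conditions the rule; the final letter is.
"zupof" ends in -f. The stems ending in -f (vagbunnif → vagbunniir, lomkedof → lomkedoir) drop the final letter and add -ir.
The other patterns: stems ending in -v insert -in- after the first vowel; stems ending in -n add -ar; stems ending in -z add the prefix fa-.
So zupof → zupoir.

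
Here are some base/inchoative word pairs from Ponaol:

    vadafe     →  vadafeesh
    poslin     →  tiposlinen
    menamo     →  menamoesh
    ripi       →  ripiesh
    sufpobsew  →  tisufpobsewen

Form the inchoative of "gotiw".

tigotiwen

sufpobsew and vadafe both have last vowel 'e' yet inflect differently (tisufpobsewen, vadafeesh), so the last vowel is not what conditions the rule; whether the stem ends in a vowel or a consonant is.
"gotiw" ends in a consonant. The stems ending in a consonant (poslin → tiposlinen, sufpobsew → tisufpobsewen) add ti- … -en around the stem.
So gotiw → tigotiwen.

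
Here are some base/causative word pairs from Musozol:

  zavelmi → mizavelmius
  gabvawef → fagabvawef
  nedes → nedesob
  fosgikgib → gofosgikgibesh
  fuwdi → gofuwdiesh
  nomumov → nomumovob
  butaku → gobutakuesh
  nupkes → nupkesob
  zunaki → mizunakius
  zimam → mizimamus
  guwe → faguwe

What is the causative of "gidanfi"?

"gidanfi" begins with g-. The stems beginning with g- (gabvawef → fagabvawef, guwe → faguwe) add the prefix fa-.
So gidanfi → fagidanfi.

fagidanfi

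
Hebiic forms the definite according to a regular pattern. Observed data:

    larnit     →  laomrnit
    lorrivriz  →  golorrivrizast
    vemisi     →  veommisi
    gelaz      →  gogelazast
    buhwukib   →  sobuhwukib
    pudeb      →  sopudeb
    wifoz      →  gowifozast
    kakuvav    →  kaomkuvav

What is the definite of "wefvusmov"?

weomfvusmov

"wefvusmov" ends in -v. The one such stem in the data (kakuvav → kaomkuvav) inserts -om- after the first vowel (as do vemisi, larnit), so the same rule applies.
So wefvusmov → weomfvusmov.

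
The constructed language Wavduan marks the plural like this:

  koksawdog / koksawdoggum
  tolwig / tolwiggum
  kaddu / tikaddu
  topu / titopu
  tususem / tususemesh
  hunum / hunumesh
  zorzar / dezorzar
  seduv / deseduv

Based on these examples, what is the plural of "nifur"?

denifur

"nifur" ends in -r. The one such stem in the data (zorzar → dezorzar) adds the prefix de-, so the same rule applies.
So nifur → denifur.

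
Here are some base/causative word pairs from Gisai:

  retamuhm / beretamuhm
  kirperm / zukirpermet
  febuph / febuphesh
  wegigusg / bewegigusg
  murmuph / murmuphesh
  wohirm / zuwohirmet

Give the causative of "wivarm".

wohirm and retamuhm both end in -m yet inflect differently (zuwohirmet, beretamuhm), so the final letter is not what conditions the rule; the second-to-last letter is.
"wivarm" has second-to-last letter 'r'. The stems whose second-to-last letter is 'r' (wohirm → zuwohirmet, kirperm → zukirpermet) add zu- … -et around the stem.
So wivarm → zuwivarmet.

zuwivarmet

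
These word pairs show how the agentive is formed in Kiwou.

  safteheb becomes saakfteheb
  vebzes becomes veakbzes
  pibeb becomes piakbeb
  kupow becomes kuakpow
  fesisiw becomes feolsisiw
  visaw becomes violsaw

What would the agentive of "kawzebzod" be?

kupow and fesisiw both end in -w yet inflect differently (kuakpow, feolsisiw), so the final letter is not what conditions the rule; the last vowel is.
"kawzebzod" has last vowel 'o'. The one such stem in the data (kupow → kuakpow) inserts -ak- after the first vowel (as do safteheb, vebzes), so the same rule applies.
The other pattern: stems whose last vowel is 'a' or 'i' insert -ol- after the first vowel.
So kawzebzod → kaakwzebzod.

kaakwzebzod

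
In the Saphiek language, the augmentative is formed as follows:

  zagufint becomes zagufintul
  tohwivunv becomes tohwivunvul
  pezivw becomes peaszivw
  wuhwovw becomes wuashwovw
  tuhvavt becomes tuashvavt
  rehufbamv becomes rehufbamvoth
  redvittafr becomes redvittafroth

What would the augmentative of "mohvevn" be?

moashvevn

zagufint and tuhvavt both end in -t yet inflect differently (zagufintul, tuashvavt), so the final letter is not what conditions the rule; the second-to-last letter is.
"mohvevn" has second-to-last letter 'v'. The stems whose second-to-last letter is 'v' (pezivw → peaszivw, wuhwovw → wuashwovw, tuhvavt → tuashvavt) insert -as- after the first vowel.
So mohvevn → moashvevn.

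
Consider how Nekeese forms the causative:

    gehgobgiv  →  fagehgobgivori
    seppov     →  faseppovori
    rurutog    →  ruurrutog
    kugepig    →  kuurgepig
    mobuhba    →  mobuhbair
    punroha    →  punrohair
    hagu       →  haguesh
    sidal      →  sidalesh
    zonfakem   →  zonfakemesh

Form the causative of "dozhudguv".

seppov and rurutog both have last vowel 'o' yet inflect differently (faseppovori, ruurrutog), so the last vowel is not what conditions the rule; the final letter is.
"dozhudguv" ends in -v. The stems ending in -v (gehgobgiv → fagehgobgivori, seppov → faseppovori) add fa- … -ori around the stem.
So dozhudguv → fadozhudguvori.

fadozhudguvori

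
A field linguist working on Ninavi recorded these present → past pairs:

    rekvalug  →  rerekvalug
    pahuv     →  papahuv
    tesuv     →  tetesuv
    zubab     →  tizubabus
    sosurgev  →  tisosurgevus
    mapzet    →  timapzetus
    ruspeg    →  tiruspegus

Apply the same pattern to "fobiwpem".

tifobiwpemus

"fobiwpem" has last vowel 'e'. The stems whose last vowel is 'e' (sosurgev → tisosurgevus, mapzet → timapzetus, ruspeg → tiruspegus) add ti- … -us around the stem.
So fobiwpem → tifobiwpemus.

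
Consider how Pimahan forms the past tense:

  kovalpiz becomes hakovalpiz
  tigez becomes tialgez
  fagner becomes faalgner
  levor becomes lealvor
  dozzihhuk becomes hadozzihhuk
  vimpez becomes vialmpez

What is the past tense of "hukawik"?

hahukawik

"hukawik" has 3 vowels. The stems with 3 vowels (kovalpiz → hakovalpiz, dozzihhuk → hadozzihhuk) add the prefix ha-.
The other pattern: stems with 2 vowels insert -al- after the first vowel.
So hukawik → hahukawik.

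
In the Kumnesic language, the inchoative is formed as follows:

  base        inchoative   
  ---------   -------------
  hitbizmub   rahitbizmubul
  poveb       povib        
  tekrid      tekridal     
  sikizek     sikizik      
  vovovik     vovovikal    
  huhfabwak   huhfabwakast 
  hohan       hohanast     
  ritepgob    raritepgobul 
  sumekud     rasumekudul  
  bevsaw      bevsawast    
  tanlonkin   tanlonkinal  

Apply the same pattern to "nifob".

ranifobul

"nifob" has last vowel 'o'. The one such stem in the data (ritepgob → raritepgobul) adds ra- … -ul around the stem, so the same rule applies.
The other patterns: stems whose last vowel is 'i' add -al; stems whose last vowel is 'a' add -ast; stems whose last vowel is 'e' change the last vowel to 'i'.
So nifob → ranifobul.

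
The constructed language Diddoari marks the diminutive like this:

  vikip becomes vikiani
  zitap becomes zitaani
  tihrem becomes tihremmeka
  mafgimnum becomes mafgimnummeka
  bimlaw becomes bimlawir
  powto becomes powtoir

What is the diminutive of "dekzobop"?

zitap and bimlaw both have last vowel 'a' yet inflect differently (zitaani, bimlawir), so the last vowel is not what conditions the rule; the final letter is.
"dekzobop" ends in -p. The stems ending in -p (vikip → vikiani, zitap → zitaani) drop the final letter and add -ani.
The other patterns: stems ending in -m double the final consonant and add -eka; stems ending in -o or -w add -ir.
So dekzobop → dekzoboani.

dekzoboani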